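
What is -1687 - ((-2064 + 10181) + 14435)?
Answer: -24239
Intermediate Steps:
-1687 - ((-2064 + 10181) + 14435) = -1687 - (8117 + 14435) = -1687 - 1*22552 = -1687 - 22552 = -24239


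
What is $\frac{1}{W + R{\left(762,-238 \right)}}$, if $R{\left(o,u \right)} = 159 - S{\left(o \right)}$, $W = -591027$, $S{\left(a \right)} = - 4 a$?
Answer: $- \frac{1}{587820} \approx -1.7012 \cdot 10^{-6}$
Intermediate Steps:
$R{\left(o,u \right)} = 159 + 4 o$ ($R{\left(o,u \right)} = 159 - - 4 o = 159 + 4 o$)
$\frac{1}{W + R{\left(762,-238 \right)}} = \frac{1}{-591027 + \left(159 + 4 \cdot 762\right)} = \frac{1}{-591027 + \left(159 + 3048\right)} = \frac{1}{-591027 + 3207} = \frac{1}{-587820} = - \frac{1}{587820}$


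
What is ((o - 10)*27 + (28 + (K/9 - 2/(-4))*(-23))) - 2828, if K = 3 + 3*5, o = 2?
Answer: -6147/2 ≈ -3073.5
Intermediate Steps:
K = 18 (K = 3 + 15 = 18)
((o - 10)*27 + (28 + (K/9 - 2/(-4))*(-23))) - 2828 = ((2 - 10)*27 + (28 + (18/9 - 2/(-4))*(-23))) - 2828 = (-8*27 + (28 + (18*(⅑) - 2*(-¼))*(-23))) - 2828 = (-216 + (28 + (2 + ½)*(-23))) - 2828 = (-216 + (28 + (5/2)*(-23))) - 2828 = (-216 + (28 - 115/2)) - 2828 = (-216 - 59/2) - 2828 = -491/2 - 2828 = -6147/2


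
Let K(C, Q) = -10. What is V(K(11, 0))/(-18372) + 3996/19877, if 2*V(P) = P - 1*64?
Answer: 74149961/365180244 ≈ 0.20305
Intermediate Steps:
V(P) = -32 + P/2 (V(P) = (P - 1*64)/2 = (P - 64)/2 = (-64 + P)/2 = -32 + P/2)
V(K(11, 0))/(-18372) + 3996/19877 = (-32 + (½)*(-10))/(-18372) + 3996/19877 = (-32 - 5)*(-1/18372) + 3996*(1/19877) = -37*(-1/18372) + 3996/19877 = 37/18372 + 3996/19877 = 74149961/365180244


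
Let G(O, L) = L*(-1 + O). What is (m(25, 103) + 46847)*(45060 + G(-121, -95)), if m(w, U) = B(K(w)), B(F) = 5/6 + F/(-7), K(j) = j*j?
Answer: 55626306175/21 ≈ 2.6489e+9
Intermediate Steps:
K(j) = j²
B(F) = ⅚ - F/7 (B(F) = 5*(⅙) + F*(-⅐) = ⅚ - F/7)
m(w, U) = ⅚ - w²/7
(m(25, 103) + 46847)*(45060 + G(-121, -95)) = ((⅚ - ⅐*25²) + 46847)*(45060 - 95*(-1 - 121)) = ((⅚ - ⅐*625) + 46847)*(45060 - 95*(-122)) = ((⅚ - 625/7) + 46847)*(45060 + 11590) = (-3715/42 + 46847)*56650 = (1963859/42)*56650 = 55626306175/21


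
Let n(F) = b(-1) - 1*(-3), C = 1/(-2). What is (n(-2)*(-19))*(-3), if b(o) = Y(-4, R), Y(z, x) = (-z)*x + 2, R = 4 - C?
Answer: 1311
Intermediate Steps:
C = -1/2 ≈ -0.50000
R = 9/2 (R = 4 - 1*(-1/2) = 4 + 1/2 = 9/2 ≈ 4.5000)
Y(z, x) = 2 - x*z (Y(z, x) = -x*z + 2 = 2 - x*z)
b(o) = 20 (b(o) = 2 - 1*9/2*(-4) = 2 + 18 = 20)
n(F) = 23 (n(F) = 20 - 1*(-3) = 20 + 3 = 23)
(n(-2)*(-19))*(-3) = (23*(-19))*(-3) = -437*(-3) = 1311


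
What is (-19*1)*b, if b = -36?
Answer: 684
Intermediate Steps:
(-19*1)*b = -19*1*(-36) = -19*(-36) = 684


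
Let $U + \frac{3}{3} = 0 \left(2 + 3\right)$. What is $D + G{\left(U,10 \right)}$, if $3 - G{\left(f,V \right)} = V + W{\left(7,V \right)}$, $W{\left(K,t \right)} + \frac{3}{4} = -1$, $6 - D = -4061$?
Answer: $\frac{16247}{4} \approx 4061.8$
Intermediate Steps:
$D = 4067$ ($D = 6 - -4061 = 6 + 4061 = 4067$)
$W{\left(K,t \right)} = - \frac{7}{4}$ ($W{\left(K,t \right)} = - \frac{3}{4} - 1 = - \frac{7}{4}$)
$U = -1$ ($U = -1 + 0 \left(2 + 3\right) = -1 + 0 \cdot 5 = -1 + 0 = -1$)
$G{\left(f,V \right)} = \frac{19}{4} - V$ ($G{\left(f,V \right)} = 3 - \left(V - \frac{7}{4}\right) = 3 - \left(- \frac{7}{4} + V\right) = \frac{19}{4} - V$)
$D + G{\left(U,10 \right)} = 4067 + \left(\frac{19}{4} - 10\right) = 4067 - \frac{21}{4} = \frac{16247}{4}$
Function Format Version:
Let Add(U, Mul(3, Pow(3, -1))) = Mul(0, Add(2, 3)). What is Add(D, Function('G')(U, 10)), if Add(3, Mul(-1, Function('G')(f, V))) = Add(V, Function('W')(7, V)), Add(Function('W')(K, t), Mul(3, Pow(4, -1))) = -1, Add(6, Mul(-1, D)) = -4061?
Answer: Rational(16247, 4) ≈ 4061.8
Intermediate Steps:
D = 4067 (D = Add(6, Mul(-1, -4061)) = Add(6, 4061) = 4067)
Function('W')(K, t) = Rational(-7, 4) (Function('W')(K, t) = Add(Rational(-3, 4), -1) = Rational(-7, 4))
U = -1 (U = Add(-1, Mul(0, Add(2, 3))) = Add(-1, Mul(0, 5)) = Add(-1, 0) = -1)
Function('G')(f, V) = Add(Rational(19, 4), Mul(-1, V)) (Function('G')(f, V) = Add(3, Mul(-1, Add(V, Rational(-7, 4)))) = Add(3, Mul(-1, Add(Rational(-7, 4), V))) = Add(3, Add(Rational(7, 4), Mul(-1, V))) = Add(Rational(19, 4), Mul(-1, V)))
Add(D, Function('G')(U, 10)) = Add(4067, Add(Rational(19, 4), Mul(-1, 10))) = Add(4067, Add(Rational(19, 4), -10)) = Add(4067, Rational(-21, 4)) = Rational(16247, 4)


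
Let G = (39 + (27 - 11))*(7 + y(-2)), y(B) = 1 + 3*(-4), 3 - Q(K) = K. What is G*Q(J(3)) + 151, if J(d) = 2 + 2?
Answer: 371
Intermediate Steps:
J(d) = 4
Q(K) = 3 - K
y(B) = -11 (y(B) = 1 - 12 = -11)
G = -220 (G = (39 + (27 - 11))*(7 - 11) = (39 + 16)*(-4) = 55*(-4) = -220)
G*Q(J(3)) + 151 = -220*(3 - 1*4) + 151 = -220*(3 - 4) + 151 = -220*(-1) + 151 = 220 + 151 = 371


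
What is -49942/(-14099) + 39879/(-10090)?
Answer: -58339241/142258910 ≈ -0.41009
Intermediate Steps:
-49942/(-14099) + 39879/(-10090) = -49942*(-1/14099) + 39879*(-1/10090) = 49942/14099 - 39879/10090 = -58339241/142258910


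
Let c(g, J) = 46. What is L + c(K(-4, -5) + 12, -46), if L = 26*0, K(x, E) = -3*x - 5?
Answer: 46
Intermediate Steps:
K(x, E) = -5 - 3*x
L = 0
L + c(K(-4, -5) + 12, -46) = 0 + 46 = 46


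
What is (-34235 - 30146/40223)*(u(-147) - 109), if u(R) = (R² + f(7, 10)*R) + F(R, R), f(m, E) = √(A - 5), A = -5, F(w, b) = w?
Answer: -29404459357503/40223 + 202428488997*I*√10/40223 ≈ -7.3104e+8 + 1.5915e+7*I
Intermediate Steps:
f(m, E) = I*√10 (f(m, E) = √(-5 - 5) = √(-10) = I*√10)
u(R) = R + R² + I*R*√10 (u(R) = (R² + (I*√10)*R) + R = (R² + I*R*√10) + R = R + R² + I*R*√10)
(-34235 - 30146/40223)*(u(-147) - 109) = (-34235 - 30146/40223)*(-147*(1 - 147 + I*√10) - 109) = (-34235 - 30146*1/40223)*(-147*(-146 + I*√10) - 109) = (-34235 - 30146/40223)*((21462 - 147*I*√10) - 109) = -1377064551*(21353 - 147*I*√10)/40223 = -29404459357503/40223 + 202428488997*I*√10/40223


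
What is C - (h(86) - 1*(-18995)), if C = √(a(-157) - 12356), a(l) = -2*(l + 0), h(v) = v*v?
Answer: -26391 + 3*I*√1338 ≈ -26391.0 + 109.74*I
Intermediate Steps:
h(v) = v²
a(l) = -2*l
C = 3*I*√1338 (C = √(-2*(-157) - 12356) = √(314 - 12356) = √(-12042) = 3*I*√1338 ≈ 109.74*I)
C - (h(86) - 1*(-18995)) = 3*I*√1338 - (86² - 1*(-18995)) = 3*I*√1338 - (7396 + 18995) = 3*I*√1338 - 1*26391 = 3*I*√1338 - 26391 = -26391 + 3*I*√1338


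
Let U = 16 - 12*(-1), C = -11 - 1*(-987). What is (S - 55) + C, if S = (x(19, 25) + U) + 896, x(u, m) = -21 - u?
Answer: 1805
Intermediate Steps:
C = 976 (C = -11 + 987 = 976)
U = 28 (U = 16 + 12 = 28)
S = 884 (S = ((-21 - 1*19) + 28) + 896 = ((-21 - 19) + 28) + 896 = (-40 + 28) + 896 = -12 + 896 = 884)
(S - 55) + C = (884 - 55) + 976 = 829 + 976 = 1805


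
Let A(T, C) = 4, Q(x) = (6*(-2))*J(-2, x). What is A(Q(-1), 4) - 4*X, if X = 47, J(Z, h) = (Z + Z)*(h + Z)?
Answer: -184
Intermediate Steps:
J(Z, h) = 2*Z*(Z + h) (J(Z, h) = (2*Z)*(Z + h) = 2*Z*(Z + h))
Q(x) = -96 + 48*x (Q(x) = (6*(-2))*(2*(-2)*(-2 + x)) = -12*(8 - 4*x) = -96 + 48*x)
A(Q(-1), 4) - 4*X = 4 - 4*47 = 4 - 188 = -184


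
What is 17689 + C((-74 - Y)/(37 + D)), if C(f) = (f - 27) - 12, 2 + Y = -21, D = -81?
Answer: 776651/44 ≈ 17651.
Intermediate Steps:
Y = -23 (Y = -2 - 21 = -23)
C(f) = -39 + f (C(f) = (-27 + f) - 12 = -39 + f)
17689 + C((-74 - Y)/(37 + D)) = 17689 + (-39 + (-74 - 1*(-23))/(37 - 81)) = 17689 + (-39 + (-74 + 23)/(-44)) = 17689 + (-39 - 51*(-1/44)) = 17689 + (-39 + 51/44) = 17689 - 1665/44 = 776651/44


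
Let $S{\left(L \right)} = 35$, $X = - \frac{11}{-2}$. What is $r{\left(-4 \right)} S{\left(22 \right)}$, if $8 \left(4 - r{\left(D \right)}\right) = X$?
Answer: $\frac{1855}{16} \approx 115.94$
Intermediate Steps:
$X = \frac{11}{2}$ ($X = \left(-11\right) \left(- \frac{1}{2}\right) = \frac{11}{2} \approx 5.5$)
$r{\left(D \right)} = \frac{53}{16}$ ($r{\left(D \right)} = 4 - \frac{11}{16} = \frac{53}{16}$)
$r{\left(-4 \right)} S{\left(22 \right)} = \frac{53}{16} \cdot 35 = \frac{1855}{16}$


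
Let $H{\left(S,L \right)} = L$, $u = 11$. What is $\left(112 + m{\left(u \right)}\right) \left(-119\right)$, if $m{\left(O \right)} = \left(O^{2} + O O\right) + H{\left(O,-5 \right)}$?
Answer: $-41531$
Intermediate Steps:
$m{\left(O \right)} = -5 + 2 O^{2}$ ($m{\left(O \right)} = \left(O^{2} + O O\right) - 5 = \left(O^{2} + O^{2}\right) - 5 = 2 O^{2} - 5 = -5 + 2 O^{2}$)
$\left(112 + m{\left(u \right)}\right) \left(-119\right) = \left(112 - \left(5 - 2 \cdot 11^{2}\right)\right) \left(-119\right) = \left(112 + \left(-5 + 2 \cdot 121\right)\right) \left(-119\right) = \left(112 + \left(-5 + 242\right)\right) \left(-119\right) = \left(112 + 237\right) \left(-119\right) = 349 \left(-119\right) = -41531$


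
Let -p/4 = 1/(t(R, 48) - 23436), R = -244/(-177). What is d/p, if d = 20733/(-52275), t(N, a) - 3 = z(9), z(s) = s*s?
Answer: -40346418/17425 ≈ -2315.4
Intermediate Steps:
z(s) = s²
R = 244/177 (R = -244*(-1/177) = 244/177 ≈ 1.3785)
t(N, a) = 84 (t(N, a) = 3 + 9² = 3 + 81 = 84)
d = -6911/17425 (d = 20733*(-1/52275) = -6911/17425 ≈ -0.39661)
p = 1/5838 (p = -4/(84 - 23436) = -4/(-23352) = -4*(-1/23352) = 1/5838 ≈ 0.00017129)
d/p = -6911/(17425*1/5838) = -6911/17425*5838 = -40346418/17425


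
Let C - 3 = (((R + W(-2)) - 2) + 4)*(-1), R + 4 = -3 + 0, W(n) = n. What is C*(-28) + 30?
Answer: -250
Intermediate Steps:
R = -7 (R = -4 + (-3 + 0) = -4 - 3 = -7)
C = 10 (C = 3 + (((-7 - 2) - 2) + 4)*(-1) = 3 + ((-9 - 2) + 4)*(-1) = 3 + (-11 + 4)*(-1) = 3 - 7*(-1) = 3 + 7 = 10)
C*(-28) + 30 = 10*(-28) + 30 = -280 + 30 = -250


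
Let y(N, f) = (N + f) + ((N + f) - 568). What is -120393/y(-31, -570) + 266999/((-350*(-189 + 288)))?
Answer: 61650487/1022175 ≈ 60.313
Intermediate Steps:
y(N, f) = -568 + 2*N + 2*f (y(N, f) = (N + f) + (-568 + N + f) = -568 + 2*N + 2*f)
-120393/y(-31, -570) + 266999/((-350*(-189 + 288))) = -120393/(-568 + 2*(-31) + 2*(-570)) + 266999/((-350*(-189 + 288))) = -120393/(-568 - 62 - 1140) + 266999/((-350*99)) = -120393/(-1770) + 266999/(-34650) = -120393*(-1/1770) + 266999*(-1/34650) = 40131/590 - 266999/34650 = 61650487/1022175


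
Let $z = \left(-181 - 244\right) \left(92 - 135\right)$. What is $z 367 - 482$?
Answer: $6706443$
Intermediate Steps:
$z = 18275$ ($z = \left(-425\right) \left(-43\right) = 18275$)
$z 367 - 482 = 18275 \cdot 367 - 482 = 6706925 - 482 = 6706443$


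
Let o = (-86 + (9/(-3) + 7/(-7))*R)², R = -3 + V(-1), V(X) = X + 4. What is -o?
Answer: -7396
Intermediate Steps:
V(X) = 4 + X
R = 0 (R = -3 + (4 - 1) = -3 + 3 = 0)
o = 7396 (o = (-86 + (9/(-3) + 7/(-7))*0)² = (-86 + (9*(-⅓) + 7*(-⅐))*0)² = (-86 + (-3 - 1)*0)² = (-86 - 4*0)² = (-86 + 0)² = (-86)² = 7396)
-o = -1*7396 = -7396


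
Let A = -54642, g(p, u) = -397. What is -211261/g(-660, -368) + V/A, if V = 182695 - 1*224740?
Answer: 3853471809/7230958 ≈ 532.91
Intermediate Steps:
V = -42045 (V = 182695 - 224740 = -42045)
-211261/g(-660, -368) + V/A = -211261/(-397) - 42045/(-54642) = -211261*(-1/397) - 42045*(-1/54642) = 211261/397 + 14015/18214 = 3853471809/7230958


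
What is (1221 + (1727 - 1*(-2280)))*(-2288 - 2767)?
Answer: -26427540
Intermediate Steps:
(1221 + (1727 - 1*(-2280)))*(-2288 - 2767) = (1221 + (1727 + 2280))*(-5055) = (1221 + 4007)*(-5055) = 5228*(-5055) = -26427540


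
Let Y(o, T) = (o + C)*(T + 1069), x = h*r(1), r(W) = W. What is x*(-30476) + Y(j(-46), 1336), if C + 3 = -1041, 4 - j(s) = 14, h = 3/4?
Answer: -2557727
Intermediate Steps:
h = ¾ (h = 3*(¼) = ¾ ≈ 0.75000)
x = ¾ (x = (¾)*1 = ¾ ≈ 0.75000)
j(s) = -10 (j(s) = 4 - 1*14 = 4 - 14 = -10)
C = -1044 (C = -3 - 1041 = -1044)
Y(o, T) = (-1044 + o)*(1069 + T) (Y(o, T) = (o - 1044)*(T + 1069) = (-1044 + o)*(1069 + T))
x*(-30476) + Y(j(-46), 1336) = (¾)*(-30476) + (-1116036 - 1044*1336 + 1069*(-10) + 1336*(-10)) = -22857 + (-1116036 - 1394784 - 10690 - 13360) = -22857 - 2534870 = -2557727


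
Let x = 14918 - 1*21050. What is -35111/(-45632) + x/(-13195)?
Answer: 106157867/86016320 ≈ 1.2342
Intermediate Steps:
x = -6132 (x = 14918 - 21050 = -6132)
-35111/(-45632) + x/(-13195) = -35111/(-45632) - 6132/(-13195) = -35111*(-1/45632) - 6132*(-1/13195) = 35111/45632 + 876/1885 = 106157867/86016320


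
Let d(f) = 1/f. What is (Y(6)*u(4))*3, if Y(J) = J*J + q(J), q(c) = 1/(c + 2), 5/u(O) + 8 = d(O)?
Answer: -4335/62 ≈ -69.919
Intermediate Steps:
d(f) = 1/f
u(O) = 5/(-8 + 1/O)
q(c) = 1/(2 + c)
Y(J) = J² + 1/(2 + J) (Y(J) = J*J + 1/(2 + J) = J² + 1/(2 + J))
(Y(6)*u(4))*3 = (((1 + 6²*(2 + 6))/(2 + 6))*(-5*4/(-1 + 8*4)))*3 = (((1 + 36*8)/8)*(-5*4/(-1 + 32)))*3 = (((1 + 288)/8)*(-5*4/31))*3 = (((⅛)*289)*(-5*4*1/31))*3 = ((289/8)*(-20/31))*3 = -1445/62*3 = -4335/62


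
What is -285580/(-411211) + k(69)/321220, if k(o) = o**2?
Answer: 93691783171/132089197420 ≈ 0.70931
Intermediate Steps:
-285580/(-411211) + k(69)/321220 = -285580/(-411211) + 69**2/321220 = -285580*(-1/411211) + 4761*(1/321220) = 285580/411211 + 4761/321220 = 93691783171/132089197420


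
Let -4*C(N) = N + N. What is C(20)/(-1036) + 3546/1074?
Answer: 307033/92722 ≈ 3.3113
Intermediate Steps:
C(N) = -N/2 (C(N) = -(N + N)/4 = -N/2)
C(20)/(-1036) + 3546/1074 = -1/2*20/(-1036) + 3546/1074 = -10*(-1/1036) + 3546*(1/1074) = 5/518 + 591/179 = 307033/92722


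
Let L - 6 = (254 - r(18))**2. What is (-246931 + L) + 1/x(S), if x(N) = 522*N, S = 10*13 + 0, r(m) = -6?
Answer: -12168994499/67860 ≈ -1.7933e+5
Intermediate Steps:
S = 130 (S = 130 + 0 = 130)
L = 67606 (L = 6 + (254 - 1*(-6))**2 = 6 + (254 + 6)**2 = 6 + 260**2 = 6 + 67600 = 67606)
(-246931 + L) + 1/x(S) = (-246931 + 67606) + 1/(522*130) = -179325 + 1/67860 = -12168994499/67860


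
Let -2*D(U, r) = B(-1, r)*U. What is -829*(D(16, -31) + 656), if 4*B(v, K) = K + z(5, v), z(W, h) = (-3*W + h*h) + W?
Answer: -610144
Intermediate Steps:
z(W, h) = h**2 - 2*W (z(W, h) = (-3*W + h**2) + W = (h**2 - 3*W) + W = h**2 - 2*W)
B(v, K) = -5/2 + K/4 + v**2/4 (B(v, K) = (K + (v**2 - 2*5))/4 = (K + (v**2 - 10))/4 = (K + (-10 + v**2))/4 = (-10 + K + v**2)/4 = -5/2 + K/4 + v**2/4)
D(U, r) = -U*(-9/4 + r/4)/2 (D(U, r) = -(-5/2 + r/4 + (1/4)*(-1)**2)*U/2 = -(-5/2 + r/4 + (1/4)*1)*U/2 = -(-5/2 + r/4 + 1/4)*U/2 = -(-9/4 + r/4)*U/2 = -U*(-9/4 + r/4)/2)
-829*(D(16, -31) + 656) = -829*((1/8)*16*(9 - 1*(-31)) + 656) = -829*((1/8)*16*(9 + 31) + 656) = -829*((1/8)*16*40 + 656) = -829*(80 + 656) = -829*736 = -610144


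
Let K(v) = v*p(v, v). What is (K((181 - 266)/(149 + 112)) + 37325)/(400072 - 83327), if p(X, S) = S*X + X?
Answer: 132724826485/1126318676769 ≈ 0.11784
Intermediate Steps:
p(X, S) = X + S*X
K(v) = v²*(1 + v) (K(v) = v*(v*(1 + v)) = v²*(1 + v))
(K((181 - 266)/(149 + 112)) + 37325)/(400072 - 83327) = (((181 - 266)/(149 + 112))²*(1 + (181 - 266)/(149 + 112)) + 37325)/(400072 - 83327) = ((-85/261)²*(1 - 85/261) + 37325)/316745 = ((-85*1/261)²*(1 - 85*1/261) + 37325)*(1/316745) = ((-85/261)²*(1 - 85/261) + 37325)*(1/316745) = ((7225/68121)*(176/261) + 37325)*(1/316745) = (1271600/17779581 + 37325)*(1/316745) = (663624132425/17779581)*(1/316745) = 132724826485/1126318676769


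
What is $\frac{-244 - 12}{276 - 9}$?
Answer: $- \frac{256}{267} \approx -0.9588$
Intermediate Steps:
$\frac{-244 - 12}{276 - 9} = - \frac{256}{267}$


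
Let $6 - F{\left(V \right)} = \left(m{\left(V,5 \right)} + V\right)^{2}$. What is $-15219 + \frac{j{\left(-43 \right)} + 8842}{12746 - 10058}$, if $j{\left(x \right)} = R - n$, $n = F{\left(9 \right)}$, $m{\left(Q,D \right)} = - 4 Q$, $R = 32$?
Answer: $- \frac{1947575}{128} \approx -15215.0$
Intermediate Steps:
$F{\left(V \right)} = 6 - 9 V^{2}$ ($F{\left(V \right)} = 6 - \left(- 4 V + V\right)^{2} = 6 - \left(- 3 V\right)^{2} = 6 - 9 V^{2}$)
$n = -723$ ($n = 6 - 9 \cdot 9^{2} = 6 - 729 = -723$)
$j{\left(x \right)} = 755$ ($j{\left(x \right)} = 32 - -723 = 32 + 723 = 755$)
$-15219 + \frac{j{\left(-43 \right)} + 8842}{12746 - 10058} = -15219 + \frac{755 + 8842}{12746 - 10058} = -15219 + \frac{9597}{2688} = -15219 + 9597 \cdot \frac{1}{2688} = -15219 + \frac{457}{128} = - \frac{1947575}{128}$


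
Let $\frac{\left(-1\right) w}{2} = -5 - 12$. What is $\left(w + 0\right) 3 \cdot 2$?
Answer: $204$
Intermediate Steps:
$w = 34$ ($w = - 2 \left(-5 - 12\right) = \left(-2\right) \left(-17\right) = 34$)
$\left(w + 0\right) 3 \cdot 2 = \left(34 + 0\right) 3 \cdot 2 = 34 \cdot 6 = 204$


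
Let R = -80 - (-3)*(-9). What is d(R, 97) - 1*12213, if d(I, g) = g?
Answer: -12116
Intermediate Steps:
R = -107 (R = -80 - 1*27 = -80 - 27 = -107)
d(R, 97) - 1*12213 = 97 - 1*12213 = 97 - 12213 = -12116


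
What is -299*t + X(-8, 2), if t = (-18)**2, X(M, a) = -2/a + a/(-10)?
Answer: -484386/5 ≈ -96877.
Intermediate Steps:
X(M, a) = -2/a - a/10 (X(M, a) = -2/a + a*(-1/10) = -2/a - a/10)
t = 324
-299*t + X(-8, 2) = -299*324 + (-2/2 - 1/10*2) = -96876 + (-2*1/2 - 1/5) = -96876 + (-1 - 1/5) = -96876 - 6/5 = -484386/5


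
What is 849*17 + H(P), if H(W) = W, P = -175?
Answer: 14258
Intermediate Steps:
849*17 + H(P) = 849*17 - 175 = 14433 - 175 = 14258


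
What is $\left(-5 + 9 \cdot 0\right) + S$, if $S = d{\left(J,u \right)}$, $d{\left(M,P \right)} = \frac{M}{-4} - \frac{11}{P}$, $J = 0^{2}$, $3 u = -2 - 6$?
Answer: $- \frac{7}{8} \approx -0.875$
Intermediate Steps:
$u = - \frac{8}{3}$ ($u = \frac{-2 - 6}{3} = \frac{1}{3} \left(-8\right) = - \frac{8}{3} \approx -2.6667$)
$J = 0$
$d{\left(M,P \right)} = - \frac{11}{P} - \frac{M}{4}$ ($d{\left(M,P \right)} = M \left(- \frac{1}{4}\right) - \frac{11}{P} = - \frac{M}{4} - \frac{11}{P} = - \frac{11}{P} - \frac{M}{4}$)
$S = \frac{33}{8}$ ($S = - \frac{11}{- \frac{8}{3}} - 0 = \left(-11\right) \left(- \frac{3}{8}\right) + 0 = \frac{33}{8} + 0 = \frac{33}{8} \approx 4.125$)
$\left(-5 + 9 \cdot 0\right) + S = \left(-5 + 9 \cdot 0\right) + \frac{33}{8} = \left(-5 + 0\right) + \frac{33}{8} = -5 + \frac{33}{8} = - \frac{7}{8}$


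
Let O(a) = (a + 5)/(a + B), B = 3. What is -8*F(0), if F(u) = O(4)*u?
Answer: 0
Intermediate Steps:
O(a) = (5 + a)/(3 + a) (O(a) = (a + 5)/(a + 3) = (5 + a)/(3 + a))
F(u) = 9*u/7 (F(u) = ((5 + 4)/(3 + 4))*u = (9/7)*u = ((1/7)*9)*u = 9*u/7)
-8*F(0) = -72*0/7 = -8*0 = 0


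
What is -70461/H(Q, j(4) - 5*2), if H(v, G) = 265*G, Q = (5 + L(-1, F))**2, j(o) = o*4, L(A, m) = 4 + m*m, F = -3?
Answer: -23487/530 ≈ -44.315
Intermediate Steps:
L(A, m) = 4 + m**2
j(o) = 4*o
Q = 324 (Q = (5 + (4 + (-3)**2))**2 = (5 + (4 + 9))**2 = (5 + 13)**2 = 18**2 = 324)
-70461/H(Q, j(4) - 5*2) = -70461*1/(265*(4*4 - 5*2)) = -70461*1/(265*(16 - 10)) = -70461/(265*6) = -70461/1590 = -70461*1/1590 = -23487/530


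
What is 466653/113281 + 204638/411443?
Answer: 215182707557/46608674483 ≈ 4.6168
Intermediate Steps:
466653/113281 + 204638/411443 = 215182707557/46608674483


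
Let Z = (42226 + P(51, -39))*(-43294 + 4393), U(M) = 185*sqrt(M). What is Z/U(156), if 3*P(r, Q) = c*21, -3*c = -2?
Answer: -821407582*sqrt(39)/7215 ≈ -7.1098e+5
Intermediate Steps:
c = 2/3 (c = -1/3*(-2) = 2/3 ≈ 0.66667)
P(r, Q) = 14/3 (P(r, Q) = ((2/3)*21)/3 = (1/3)*14 = 14/3)
Z = -1642815164 (Z = (42226 + 14/3)*(-43294 + 4393) = (126692/3)*(-38901) = -1642815164)
Z/U(156) = -1642815164*sqrt(39)/14430 = -821407582*sqrt(39)/7215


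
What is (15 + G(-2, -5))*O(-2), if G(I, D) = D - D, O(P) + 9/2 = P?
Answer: -195/2 ≈ -97.500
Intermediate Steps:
O(P) = -9/2 + P
G(I, D) = 0
(15 + G(-2, -5))*O(-2) = (15 + 0)*(-9/2 - 2) = 15*(-13/2) = -195/2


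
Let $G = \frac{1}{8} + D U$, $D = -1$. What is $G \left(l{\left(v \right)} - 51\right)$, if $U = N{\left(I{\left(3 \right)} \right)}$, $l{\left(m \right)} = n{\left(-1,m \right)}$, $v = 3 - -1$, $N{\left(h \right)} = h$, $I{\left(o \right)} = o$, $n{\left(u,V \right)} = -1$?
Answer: $\frac{299}{2} \approx 149.5$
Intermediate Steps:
$v = 4$ ($v = 3 + 1 = 4$)
$l{\left(m \right)} = -1$
$U = 3$
$G = - \frac{23}{8}$ ($G = \frac{1}{8} - 3 = - \frac{23}{8} \approx -2.875$)
$G \left(l{\left(v \right)} - 51\right) = - \frac{23 \left(-1 - 51\right)}{8} = \left(- \frac{23}{8}\right) \left(-52\right) = \frac{299}{2}$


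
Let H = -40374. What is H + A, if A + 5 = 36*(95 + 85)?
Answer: -33899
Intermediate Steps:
A = 6475 (A = -5 + 36*(95 + 85) = -5 + 36*180 = -5 + 6480 = 6475)
H + A = -40374 + 6475 = -33899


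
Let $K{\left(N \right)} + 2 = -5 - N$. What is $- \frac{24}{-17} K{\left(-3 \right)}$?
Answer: $- \frac{96}{17} \approx -5.6471$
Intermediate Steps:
$K{\left(N \right)} = -7 - N$ ($K{\left(N \right)} = -2 - \left(5 + N\right) = -7 - N$)
$- \frac{24}{-17} K{\left(-3 \right)} = - \frac{24}{-17} \left(-7 - -3\right) = \left(-24\right) \left(- \frac{1}{17}\right) \left(-7 + 3\right) = \frac{24}{17} \left(-4\right) = - \frac{96}{17}$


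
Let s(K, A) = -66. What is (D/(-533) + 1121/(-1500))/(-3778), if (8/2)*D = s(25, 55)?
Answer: 572743/3020511000 ≈ 0.00018962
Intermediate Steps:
D = -33/2 (D = (¼)*(-66) = -33/2 ≈ -16.500)
(D/(-533) + 1121/(-1500))/(-3778) = (-33/2/(-533) + 1121/(-1500))/(-3778) = (-33/2*(-1/533) + 1121*(-1/1500))*(-1/3778) = (33/1066 - 1121/1500)*(-1/3778) = -572743/799500*(-1/3778) = 572743/3020511000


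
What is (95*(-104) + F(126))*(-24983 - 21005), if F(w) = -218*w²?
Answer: 159617357824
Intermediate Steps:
(95*(-104) + F(126))*(-24983 - 21005) = (95*(-104) - 218*126²)*(-24983 - 21005) = (-9880 - 218*15876)*(-45988) = (-9880 - 3460968)*(-45988) = -3470848*(-45988) = 159617357824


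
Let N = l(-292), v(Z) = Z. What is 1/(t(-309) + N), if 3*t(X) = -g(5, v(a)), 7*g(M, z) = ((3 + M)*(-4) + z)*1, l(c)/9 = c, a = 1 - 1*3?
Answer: -21/55154 ≈ -0.00038075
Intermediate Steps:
a = -2 (a = 1 - 3 = -2)
l(c) = 9*c
g(M, z) = -12/7 - 4*M/7 + z/7 (g(M, z) = (((3 + M)*(-4) + z)*1)/7 = (((-12 - 4*M) + z)*1)/7 = ((-12 + z - 4*M)*1)/7 = (-12 + z - 4*M)/7 = -12/7 - 4*M/7 + z/7)
N = -2628 (N = 9*(-292) = -2628)
t(X) = 34/21 (t(X) = (-(-12/7 - 4/7*5 + (1/7)*(-2)))/3 = (-(-12/7 - 20/7 - 2/7))/3 = (-1*(-34/7))/3 = (1/3)*(34/7) = 34/21)
1/(t(-309) + N) = 1/(34/21 - 2628) = 1/(-55154/21) = -21/55154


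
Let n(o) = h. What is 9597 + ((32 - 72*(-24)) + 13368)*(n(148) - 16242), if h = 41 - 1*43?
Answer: -245729635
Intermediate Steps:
h = -2 (h = 41 - 43 = -2)
n(o) = -2
9597 + ((32 - 72*(-24)) + 13368)*(n(148) - 16242) = 9597 + ((32 - 72*(-24)) + 13368)*(-2 - 16242) = 9597 + ((32 + 1728) + 13368)*(-16244) = 9597 + (1760 + 13368)*(-16244) = 9597 + 15128*(-16244) = 9597 - 245739232 = -245729635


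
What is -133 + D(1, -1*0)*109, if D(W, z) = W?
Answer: -24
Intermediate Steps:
-133 + D(1, -1*0)*109 = -133 + 1*109 = -133 + 109 = -24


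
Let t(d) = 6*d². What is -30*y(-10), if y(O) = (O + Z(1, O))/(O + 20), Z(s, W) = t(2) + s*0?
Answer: -42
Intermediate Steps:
Z(s, W) = 24 (Z(s, W) = 6*2² + s*0 = 6*4 + 0 = 24 + 0 = 24)
y(O) = (24 + O)/(20 + O) (y(O) = (O + 24)/(O + 20) = (24 + O)/(20 + O))
-30*y(-10) = -30*(24 - 10)/(20 - 10) = -30*14/10 = -3*14 = -30*7/5 = -42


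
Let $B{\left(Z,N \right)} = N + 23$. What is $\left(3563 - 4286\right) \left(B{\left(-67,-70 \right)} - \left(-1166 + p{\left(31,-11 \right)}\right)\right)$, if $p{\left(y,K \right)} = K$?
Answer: $-816990$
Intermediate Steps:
$B{\left(Z,N \right)} = 23 + N$
$\left(3563 - 4286\right) \left(B{\left(-67,-70 \right)} - \left(-1166 + p{\left(31,-11 \right)}\right)\right) = \left(3563 - 4286\right) \left(\left(23 - 70\right) + \left(1166 - -11\right)\right) = - 723 \left(-47 + \left(1166 + 11\right)\right) = - 723 \left(-47 + 1177\right) = \left(-723\right) 1130 = -816990$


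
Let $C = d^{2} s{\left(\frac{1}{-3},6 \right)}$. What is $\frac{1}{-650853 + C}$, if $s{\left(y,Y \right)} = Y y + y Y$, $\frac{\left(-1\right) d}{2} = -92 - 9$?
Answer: $- \frac{1}{814069} \approx -1.2284 \cdot 10^{-6}$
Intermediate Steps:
$d = 202$ ($d = - 2 \left(-92 - 9\right) = \left(-2\right) \left(-101\right) = 202$)
$s{\left(y,Y \right)} = 2 Y y$ ($s{\left(y,Y \right)} = Y y + Y y = 2 Y y$)
$C = -163216$ ($C = 202^{2} \cdot 2 \cdot 6 \frac{1}{-3} = 40804 \cdot 2 \cdot 6 \left(- \frac{1}{3}\right) = 40804 \left(-4\right) = -163216$)
$\frac{1}{-650853 + C} = \frac{1}{-650853 - 163216} = \frac{1}{-814069} = - \frac{1}{814069}$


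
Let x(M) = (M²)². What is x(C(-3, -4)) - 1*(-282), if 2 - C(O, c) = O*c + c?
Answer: 1578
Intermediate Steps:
C(O, c) = 2 - c - O*c (C(O, c) = 2 - (O*c + c) = 2 - (c + O*c) = 2 + (-c - O*c) = 2 - c - O*c)
x(M) = M⁴
x(C(-3, -4)) - 1*(-282) = (2 - 1*(-4) - 1*(-3)*(-4))⁴ - 1*(-282) = (2 + 4 - 12)⁴ + 282 = (-6)⁴ + 282 = 1296 + 282 = 1578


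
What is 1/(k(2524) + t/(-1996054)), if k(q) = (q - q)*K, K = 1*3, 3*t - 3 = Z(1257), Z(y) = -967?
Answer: 2994081/482 ≈ 6211.8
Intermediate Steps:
t = -964/3 (t = 1 + (⅓)*(-967) = 1 - 967/3 = -964/3 ≈ -321.33)
K = 3
k(q) = 0 (k(q) = (q - q)*3 = 0*3 = 0)
1/(k(2524) + t/(-1996054)) = 1/(0 - 964/3/(-1996054)) = 1/(0 - 964/3*(-1/1996054)) = 1/(0 + 482/2994081) = 1/(482/2994081) = 2994081/482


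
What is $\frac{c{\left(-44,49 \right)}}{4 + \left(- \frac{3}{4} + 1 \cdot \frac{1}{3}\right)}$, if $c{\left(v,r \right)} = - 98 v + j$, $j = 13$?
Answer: $\frac{51900}{43} \approx 1207.0$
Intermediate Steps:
$c{\left(v,r \right)} = 13 - 98 v$ ($c{\left(v,r \right)} = - 98 v + 13 = 13 - 98 v$)
$\frac{c{\left(-44,49 \right)}}{4 + \left(- \frac{3}{4} + 1 \cdot \frac{1}{3}\right)} = \frac{13 - -4312}{4 + \left(- \frac{3}{4} + 1 \cdot \frac{1}{3}\right)} = \frac{13 + 4312}{4 + \left(\left(-3\right) \frac{1}{4} + 1 \cdot \frac{1}{3}\right)} = \frac{1}{4 + \left(- \frac{3}{4} + \frac{1}{3}\right)} 4325 = \frac{1}{4 - \frac{5}{12}} \cdot 4325 = \frac{1}{\frac{43}{12}} \cdot 4325 = \frac{12}{43} \cdot 4325 = \frac{51900}{43}$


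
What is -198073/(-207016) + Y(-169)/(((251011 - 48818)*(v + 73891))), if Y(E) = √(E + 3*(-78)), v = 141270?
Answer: 198073/207016 + I*√403/43504048073 ≈ 0.9568 + 4.6145e-10*I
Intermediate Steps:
Y(E) = √(-234 + E) (Y(E) = √(E - 234) = √(-234 + E))
-198073/(-207016) + Y(-169)/(((251011 - 48818)*(v + 73891))) = -198073/(-207016) + √(-234 - 169)/(((251011 - 48818)*(141270 + 73891))) = -198073*(-1/207016) + √(-403)/((202193*215161)) = 198073/207016 + (I*√403)/43504048073 = 198073/207016 + (I*√403)*(1/43504048073) = 198073/207016 + I*√403/43504048073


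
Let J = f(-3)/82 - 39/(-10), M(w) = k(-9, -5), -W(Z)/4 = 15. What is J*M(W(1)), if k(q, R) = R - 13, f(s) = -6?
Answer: -14121/205 ≈ -68.883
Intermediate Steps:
W(Z) = -60 (W(Z) = -4*15 = -60)
k(q, R) = -13 + R
M(w) = -18 (M(w) = -13 - 5 = -18)
J = 1569/410 (J = -6/82 - 39/(-10) = -6*1/82 - 39*(-⅒) = -3/41 + 39/10 = 1569/410 ≈ 3.8268)
J*M(W(1)) = (1569/410)*(-18) = -14121/205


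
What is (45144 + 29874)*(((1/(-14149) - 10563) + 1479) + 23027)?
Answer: 14799513981108/14149 ≈ 1.0460e+9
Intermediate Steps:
(45144 + 29874)*(((1/(-14149) - 10563) + 1479) + 23027) = 75018*(((-1/14149 - 10563) + 1479) + 23027) = 75018*((-149455888/14149 + 1479) + 23027) = 75018*(-128529517/14149 + 23027) = 75018*(197279506/14149) = 14799513981108/14149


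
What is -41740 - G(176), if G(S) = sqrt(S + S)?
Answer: -41740 - 4*sqrt(22) ≈ -41759.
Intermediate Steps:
G(S) = sqrt(2)*sqrt(S) (G(S) = sqrt(2*S) = sqrt(2)*sqrt(S))
-41740 - G(176) = -41740 - sqrt(2)*sqrt(176) = -41740 - sqrt(2)*4*sqrt(11) = -41740 - 4*sqrt(22)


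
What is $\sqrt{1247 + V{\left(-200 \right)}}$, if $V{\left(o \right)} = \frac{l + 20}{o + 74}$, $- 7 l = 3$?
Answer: $\frac{\sqrt{2199434}}{42} \approx 35.311$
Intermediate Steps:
$l = - \frac{3}{7}$ ($l = \left(- \frac{1}{7}\right) 3 = - \frac{3}{7} \approx -0.42857$)
$V{\left(o \right)} = \frac{137}{7 \left(74 + o\right)}$ ($V{\left(o \right)} = \frac{- \frac{3}{7} + 20}{o + 74} = \frac{137}{7 \left(74 + o\right)}$)
$\sqrt{1247 + V{\left(-200 \right)}} = \sqrt{1247 + \frac{137}{7 \left(74 - 200\right)}} = \sqrt{1247 + \frac{137}{7 \left(-126\right)}} = \sqrt{1247 + \frac{137}{7} \left(- \frac{1}{126}\right)} = \sqrt{1247 - \frac{137}{882}} = \sqrt{\frac{1099717}{882}} = \frac{\sqrt{2199434}}{42}$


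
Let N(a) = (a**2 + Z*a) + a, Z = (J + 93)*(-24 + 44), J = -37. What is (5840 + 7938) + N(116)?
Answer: 157270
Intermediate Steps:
Z = 1120 (Z = (-37 + 93)*(-24 + 44) = 56*20 = 1120)
N(a) = a**2 + 1121*a (N(a) = (a**2 + 1120*a) + a = a**2 + 1121*a)
(5840 + 7938) + N(116) = (5840 + 7938) + 116*(1121 + 116) = 13778 + 116*1237 = 13778 + 143492 = 157270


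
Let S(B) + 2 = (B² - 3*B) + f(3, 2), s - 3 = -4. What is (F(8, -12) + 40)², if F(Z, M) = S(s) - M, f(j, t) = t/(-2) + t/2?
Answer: 2916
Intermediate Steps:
s = -1 (s = 3 - 4 = -1)
f(j, t) = 0 (f(j, t) = t*(-½) + t*(½) = -t/2 + t/2 = 0)
S(B) = -2 + B² - 3*B (S(B) = -2 + ((B² - 3*B) + 0) = -2 + (B² - 3*B) = -2 + B² - 3*B)
F(Z, M) = 2 - M (F(Z, M) = (-2 + (-1)² - 3*(-1)) - M = (-2 + 1 + 3) - M = 2 - M)
(F(8, -12) + 40)² = ((2 - 1*(-12)) + 40)² = ((2 + 12) + 40)² = (14 + 40)² = 54² = 2916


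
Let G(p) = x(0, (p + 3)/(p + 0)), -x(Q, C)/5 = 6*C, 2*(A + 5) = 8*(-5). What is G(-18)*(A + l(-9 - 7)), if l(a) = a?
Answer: 1025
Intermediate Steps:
A = -25 (A = -5 + (8*(-5))/2 = -5 + (1/2)*(-40) = -5 - 20 = -25)
x(Q, C) = -30*C
G(p) = -30*(3 + p)/p (G(p) = -30*(p + 3)/(p + 0) = -30*(3 + p)/p)
G(-18)*(A + l(-9 - 7)) = (-30 - 90/(-18))*(-25 + (-9 - 7)) = (-30 - 90*(-1/18))*(-25 - 16) = (-30 + 5)*(-41) = -25*(-41) = 1025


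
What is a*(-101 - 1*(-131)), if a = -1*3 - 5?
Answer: -240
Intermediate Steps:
a = -8 (a = -3 - 5 = -8)
a*(-101 - 1*(-131)) = -8*(-101 - 1*(-131)) = -8*(-101 + 131) = -8*30 = -240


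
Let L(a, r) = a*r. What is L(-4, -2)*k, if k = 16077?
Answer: 128616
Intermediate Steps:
L(-4, -2)*k = -4*(-2)*16077 = 8*16077 = 128616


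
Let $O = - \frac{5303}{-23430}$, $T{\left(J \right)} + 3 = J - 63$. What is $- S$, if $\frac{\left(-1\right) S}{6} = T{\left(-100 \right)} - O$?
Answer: $- \frac{3894683}{3905} \approx -997.36$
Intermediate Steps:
$T{\left(J \right)} = -66 + J$ ($T{\left(J \right)} = -3 + \left(J - 63\right) = -3 + \left(-63 + J\right) = -66 + J$)
$O = \frac{5303}{23430}$ ($O = \left(-5303\right) \left(- \frac{1}{23430}\right) = \frac{5303}{23430} \approx 0.22633$)
$S = \frac{3894683}{3905}$ ($S = - 6 \left(\left(-66 - 100\right) - \frac{5303}{23430}\right) = - 6 \left(-166 - \frac{5303}{23430}\right) = \left(-6\right) \left(- \frac{3894683}{23430}\right) = \frac{3894683}{3905} \approx 997.36$)
$- S = \left(-1\right) \frac{3894683}{3905} = - \frac{3894683}{3905}$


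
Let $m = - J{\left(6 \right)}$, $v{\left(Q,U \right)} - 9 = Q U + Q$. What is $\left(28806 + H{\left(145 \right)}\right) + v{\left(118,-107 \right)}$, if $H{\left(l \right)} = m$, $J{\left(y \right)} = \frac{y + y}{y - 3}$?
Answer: $16303$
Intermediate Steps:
$v{\left(Q,U \right)} = 9 + Q + Q U$ ($v{\left(Q,U \right)} = 9 + \left(Q U + Q\right) = 9 + \left(Q + Q U\right) = 9 + Q + Q U$)
$J{\left(y \right)} = \frac{2 y}{-3 + y}$
$m = -4$ ($m = - \frac{2 \cdot 6}{-3 + 6} = - \frac{2 \cdot 6}{3} = \left(-1\right) 4 = -4$)
$H{\left(l \right)} = -4$
$\left(28806 + H{\left(145 \right)}\right) + v{\left(118,-107 \right)} = \left(28806 - 4\right) + \left(9 + 118 + 118 \left(-107\right)\right) = 28802 + \left(9 + 118 - 12626\right) = 28802 - 12499 = 16303$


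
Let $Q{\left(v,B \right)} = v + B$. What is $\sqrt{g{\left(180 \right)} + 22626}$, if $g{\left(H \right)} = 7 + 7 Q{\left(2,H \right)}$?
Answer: $\sqrt{23907} \approx 154.62$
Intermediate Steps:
$Q{\left(v,B \right)} = B + v$
$g{\left(H \right)} = 21 + 7 H$ ($g{\left(H \right)} = 7 + 7 \left(H + 2\right) = 7 + 7 \left(2 + H\right) = 7 + \left(14 + 7 H\right) = 21 + 7 H$)
$\sqrt{g{\left(180 \right)} + 22626} = \sqrt{\left(21 + 7 \cdot 180\right) + 22626} = \sqrt{\left(21 + 1260\right) + 22626} = \sqrt{1281 + 22626} = \sqrt{23907}$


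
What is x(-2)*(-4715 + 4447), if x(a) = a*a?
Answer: -1072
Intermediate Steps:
x(a) = a**2
x(-2)*(-4715 + 4447) = (-2)**2*(-4715 + 4447) = 4*(-268) = -1072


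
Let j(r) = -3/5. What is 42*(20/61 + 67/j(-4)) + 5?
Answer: -284945/61 ≈ -4671.2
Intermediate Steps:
j(r) = -⅗ (j(r) = -3*⅕ = -⅗)
42*(20/61 + 67/j(-4)) + 5 = 42*(20/61 + 67/(-⅗)) + 5 = 42*(20*(1/61) + 67*(-5/3)) + 5 = 42*(20/61 - 335/3) + 5 = 42*(-20375/183) + 5 = -285250/61 + 5 = -284945/61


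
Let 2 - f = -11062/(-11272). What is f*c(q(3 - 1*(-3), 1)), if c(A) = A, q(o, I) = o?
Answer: 17223/2818 ≈ 6.1118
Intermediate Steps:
f = 5741/5636 (f = 2 - (-11062)/(-11272) = 2 - (-11062)*(-1)/11272 = 2 - 1*5531/5636 = 2 - 5531/5636 = 5741/5636 ≈ 1.0186)
f*c(q(3 - 1*(-3), 1)) = 5741*(3 - 1*(-3))/5636 = 5741*(3 + 3)/5636 = (5741/5636)*6 = 17223/2818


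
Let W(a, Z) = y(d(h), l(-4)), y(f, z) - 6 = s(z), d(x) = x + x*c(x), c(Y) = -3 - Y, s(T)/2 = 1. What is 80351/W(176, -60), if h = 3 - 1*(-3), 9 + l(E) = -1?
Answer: 80351/8 ≈ 10044.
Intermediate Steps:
s(T) = 2 (s(T) = 2*1 = 2)
l(E) = -10 (l(E) = -9 - 1 = -10)
h = 6 (h = 3 + 3 = 6)
d(x) = x + x*(-3 - x)
y(f, z) = 8 (y(f, z) = 6 + 2 = 8)
W(a, Z) = 8
80351/W(176, -60) = 80351/8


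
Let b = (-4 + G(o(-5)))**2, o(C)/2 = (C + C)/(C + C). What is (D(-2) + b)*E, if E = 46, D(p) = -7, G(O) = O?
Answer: -138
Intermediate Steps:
o(C) = 2 (o(C) = 2*((C + C)/(C + C)) = 2*((2*C)/((2*C))) = 2*((2*C)*(1/(2*C))) = 2*1 = 2)
b = 4 (b = (-4 + 2)**2 = (-2)**2 = 4)
(D(-2) + b)*E = (-7 + 4)*46 = -3*46 = -138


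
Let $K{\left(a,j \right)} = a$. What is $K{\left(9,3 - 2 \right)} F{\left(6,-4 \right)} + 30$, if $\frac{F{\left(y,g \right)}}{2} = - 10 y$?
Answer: $-1050$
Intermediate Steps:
$F{\left(y,g \right)} = - 20 y$ ($F{\left(y,g \right)} = 2 \left(- 10 y\right) = - 20 y$)
$K{\left(9,3 - 2 \right)} F{\left(6,-4 \right)} + 30 = 9 \left(\left(-20\right) 6\right) + 30 = 9 \left(-120\right) + 30 = -1080 + 30 = -1050$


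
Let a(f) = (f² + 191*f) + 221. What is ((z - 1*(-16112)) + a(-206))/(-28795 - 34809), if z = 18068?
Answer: -37491/63604 ≈ -0.58944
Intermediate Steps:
a(f) = 221 + f² + 191*f
((z - 1*(-16112)) + a(-206))/(-28795 - 34809) = ((18068 - 1*(-16112)) + (221 + (-206)² + 191*(-206)))/(-28795 - 34809) = ((18068 + 16112) + (221 + 42436 - 39346))/(-63604) = (34180 + 3311)*(-1/63604) = 37491*(-1/63604) = -37491/63604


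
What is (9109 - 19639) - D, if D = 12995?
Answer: -23525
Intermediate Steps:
(9109 - 19639) - D = (9109 - 19639) - 1*12995 = -10530 - 12995 = -23525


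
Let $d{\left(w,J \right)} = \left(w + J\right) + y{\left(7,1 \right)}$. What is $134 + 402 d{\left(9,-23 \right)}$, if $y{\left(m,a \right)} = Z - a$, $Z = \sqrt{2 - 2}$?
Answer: $-5896$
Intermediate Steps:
$Z = 0$ ($Z = \sqrt{0} = 0$)
$y{\left(m,a \right)} = - a$ ($y{\left(m,a \right)} = 0 - a = - a$)
$d{\left(w,J \right)} = -1 + J + w$ ($d{\left(w,J \right)} = \left(w + J\right) - 1 = \left(J + w\right) - 1 = -1 + J + w$)
$134 + 402 d{\left(9,-23 \right)} = 134 + 402 \left(-1 - 23 + 9\right) = 134 + 402 \left(-15\right) = 134 - 6030 = -5896$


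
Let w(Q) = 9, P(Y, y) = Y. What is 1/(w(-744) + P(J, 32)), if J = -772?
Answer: -1/763 ≈ -0.0013106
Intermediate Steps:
1/(w(-744) + P(J, 32)) = 1/(9 - 772) = 1/(-763) = -1/763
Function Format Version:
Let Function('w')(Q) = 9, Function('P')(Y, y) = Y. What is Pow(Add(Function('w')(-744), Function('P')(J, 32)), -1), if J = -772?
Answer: Rational(-1, 763) ≈ -0.0013106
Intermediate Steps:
Pow(Add(Function('w')(-744), Function('P')(J, 32)), -1) = Pow(Add(9, -772), -1) = Pow(-763, -1) = Rational(-1, 763)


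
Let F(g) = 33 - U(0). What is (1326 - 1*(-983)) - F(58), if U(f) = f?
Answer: 2276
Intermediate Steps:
F(g) = 33 (F(g) = 33 - 1*0 = 33 + 0 = 33)
(1326 - 1*(-983)) - F(58) = (1326 - 1*(-983)) - 1*33 = (1326 + 983) - 33 = 2309 - 33 = 2276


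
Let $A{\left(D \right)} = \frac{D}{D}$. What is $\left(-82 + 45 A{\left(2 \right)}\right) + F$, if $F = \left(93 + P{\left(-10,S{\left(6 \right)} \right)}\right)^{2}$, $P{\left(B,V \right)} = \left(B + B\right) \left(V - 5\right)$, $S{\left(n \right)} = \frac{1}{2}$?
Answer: $33452$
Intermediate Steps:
$S{\left(n \right)} = \frac{1}{2}$
$A{\left(D \right)} = 1$
$P{\left(B,V \right)} = 2 B \left(-5 + V\right)$
$F = 33489$ ($F = \left(93 + 2 \left(-10\right) \left(-5 + \frac{1}{2}\right)\right)^{2} = \left(93 + 2 \left(-10\right) \left(- \frac{9}{2}\right)\right)^{2} = \left(93 + 90\right)^{2} = 183^{2} = 33489$)
$\left(-82 + 45 A{\left(2 \right)}\right) + F = \left(-82 + 45 \cdot 1\right) + 33489 = \left(-82 + 45\right) + 33489 = -37 + 33489 = 33452$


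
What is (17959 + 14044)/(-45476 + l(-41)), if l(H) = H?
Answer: -32003/45517 ≈ -0.70310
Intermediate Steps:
(17959 + 14044)/(-45476 + l(-41)) = (17959 + 14044)/(-45476 - 41) = 32003/(-45517) = 32003*(-1/45517) = -32003/45517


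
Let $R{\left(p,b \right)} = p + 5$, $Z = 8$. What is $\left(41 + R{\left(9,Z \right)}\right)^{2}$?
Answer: $3025$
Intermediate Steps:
$R{\left(p,b \right)} = 5 + p$
$\left(41 + R{\left(9,Z \right)}\right)^{2} = \left(41 + \left(5 + 9\right)\right)^{2} = \left(41 + 14\right)^{2} = 55^{2} = 3025$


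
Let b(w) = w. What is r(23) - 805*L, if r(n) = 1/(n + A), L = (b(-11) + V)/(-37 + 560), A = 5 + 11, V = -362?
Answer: 11710858/20397 ≈ 574.15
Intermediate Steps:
A = 16
L = -373/523 (L = (-11 - 362)/(-37 + 560) = -373/523 ≈ -0.71319)
r(n) = 1/(16 + n) (r(n) = 1/(n + 16) = 1/(16 + n))
r(23) - 805*L = 1/(16 + 23) - 805*(-373/523) = 1/39 + 300265/523 = 11710858/20397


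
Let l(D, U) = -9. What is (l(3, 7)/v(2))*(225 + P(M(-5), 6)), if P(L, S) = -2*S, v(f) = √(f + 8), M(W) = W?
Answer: -1917*√10/10 ≈ -606.21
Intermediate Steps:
v(f) = √(8 + f)
(l(3, 7)/v(2))*(225 + P(M(-5), 6)) = (-9/√(8 + 2))*(225 - 2*6) = (-9*√10/10)*(225 - 12) = -9*√10/10*213 = -1917*√10/10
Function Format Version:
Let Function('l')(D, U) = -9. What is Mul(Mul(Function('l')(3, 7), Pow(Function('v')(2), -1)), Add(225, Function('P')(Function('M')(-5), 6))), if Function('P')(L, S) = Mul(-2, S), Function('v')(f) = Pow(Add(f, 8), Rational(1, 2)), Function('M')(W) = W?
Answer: Mul(Rational(-1917, 10), Pow(10, Rational(1, 2))) ≈ -606.21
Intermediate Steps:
Function('v')(f) = Pow(Add(8, f), Rational(1, 2))
Mul(Mul(Function('l')(3, 7), Pow(Function('v')(2), -1)), Add(225, Function('P')(Function('M')(-5), 6))) = Mul(Mul(-9, Pow(Pow(Add(8, 2), Rational(1, 2)), -1)), Add(225, Mul(-2, 6))) = Mul(Mul(-9, Pow(Pow(10, Rational(1, 2)), -1)), Add(225, -12)) = Mul(Mul(-9, Mul(Rational(1, 10), Pow(10, Rational(1, 2)))), 213) = Mul(Mul(Rational(-9, 10), Pow(10, Rational(1, 2))), 213) = Mul(Rational(-1917, 10), Pow(10, Rational(1, 2)))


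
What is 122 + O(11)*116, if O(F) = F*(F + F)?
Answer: 28194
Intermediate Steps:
O(F) = 2*F² (O(F) = F*(2*F) = 2*F²)
122 + O(11)*116 = 122 + (2*11²)*116 = 122 + (2*121)*116 = 122 + 242*116 = 122 + 28072 = 28194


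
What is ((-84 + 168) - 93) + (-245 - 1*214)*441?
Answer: -202428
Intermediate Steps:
((-84 + 168) - 93) + (-245 - 1*214)*441 = (84 - 93) + (-245 - 214)*441 = -9 - 459*441 = -9 - 202419 = -202428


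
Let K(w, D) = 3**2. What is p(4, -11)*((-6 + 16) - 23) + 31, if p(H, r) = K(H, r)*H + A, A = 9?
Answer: -554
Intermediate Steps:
K(w, D) = 9
p(H, r) = 9 + 9*H (p(H, r) = 9*H + 9 = 9 + 9*H)
p(4, -11)*((-6 + 16) - 23) + 31 = (9 + 9*4)*((-6 + 16) - 23) + 31 = (9 + 36)*(10 - 23) + 31 = 45*(-13) + 31 = -585 + 31 = -554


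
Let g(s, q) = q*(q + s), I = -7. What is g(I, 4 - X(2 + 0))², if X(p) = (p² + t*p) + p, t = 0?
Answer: 324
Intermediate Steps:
X(p) = p + p² (X(p) = (p² + 0*p) + p = (p² + 0) + p = p² + p = p + p²)
g(I, 4 - X(2 + 0))² = ((4 - (2 + 0)*(1 + (2 + 0)))*((4 - (2 + 0)*(1 + (2 + 0))) - 7))² = ((4 - 2*(1 + 2))*((4 - 2*(1 + 2)) - 7))² = ((4 - 2*3)*((4 - 2*3) - 7))² = ((4 - 1*6)*((4 - 1*6) - 7))² = ((4 - 6)*((4 - 6) - 7))² = (-2*(-2 - 7))² = (-2*(-9))² = 18² = 324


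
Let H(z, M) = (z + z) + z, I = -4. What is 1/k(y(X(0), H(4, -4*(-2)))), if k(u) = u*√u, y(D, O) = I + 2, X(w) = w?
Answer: I*√2/4 ≈ 0.35355*I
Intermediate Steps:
H(z, M) = 3*z (H(z, M) = 2*z + z = 3*z)
y(D, O) = -2 (y(D, O) = -4 + 2 = -2)
k(u) = u^(3/2)
1/k(y(X(0), H(4, -4*(-2)))) = 1/((-2)^(3/2)) = 1/(-2*I*√2) = I*√2/4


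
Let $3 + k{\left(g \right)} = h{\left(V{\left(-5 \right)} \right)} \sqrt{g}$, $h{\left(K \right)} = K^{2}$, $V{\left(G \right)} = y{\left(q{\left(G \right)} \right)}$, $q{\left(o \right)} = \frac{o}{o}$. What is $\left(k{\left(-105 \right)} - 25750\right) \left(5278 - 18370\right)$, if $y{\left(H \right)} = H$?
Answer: $337158276 - 13092 i \sqrt{105} \approx 3.3716 \cdot 10^{8} - 1.3415 \cdot 10^{5} i$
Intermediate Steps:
$q{\left(o \right)} = 1$
$V{\left(G \right)} = 1$
$k{\left(g \right)} = -3 + \sqrt{g}$ ($k{\left(g \right)} = -3 + 1^{2} \sqrt{g} = -3 + 1 \sqrt{g} = -3 + \sqrt{g}$)
$\left(k{\left(-105 \right)} - 25750\right) \left(5278 - 18370\right) = \left(\left(-3 + \sqrt{-105}\right) - 25750\right) \left(5278 - 18370\right) = \left(\left(-3 + i \sqrt{105}\right) - 25750\right) \left(-13092\right) = \left(-25753 + i \sqrt{105}\right) \left(-13092\right) = 337158276 - 13092 i \sqrt{105}$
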